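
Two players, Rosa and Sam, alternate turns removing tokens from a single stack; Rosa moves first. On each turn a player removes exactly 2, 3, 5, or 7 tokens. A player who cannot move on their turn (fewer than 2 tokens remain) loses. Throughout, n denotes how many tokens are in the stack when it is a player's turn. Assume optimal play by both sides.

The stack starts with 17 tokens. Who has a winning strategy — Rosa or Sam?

Rosa wins.

Build the W/L table. Terminal = L. A non-terminal position is W if it has a move to some L; otherwise it is L.
n=0: no move → L
n=1: no move → L
n=2: W (go to 0, an L position)
n=3: W (go to 1, an L position)
n=4: W (go to 1, an L position)
n=5: W (go to 0, an L position)
n=6: W (go to 1, an L position)
n=7: W (go to 0, an L position)
n=8: W (go to 1, an L position)
n=9: L (options 7(W), 6(W), 4(W), 2(W) are all W)
n=10: L (options 8(W), 7(W), 5(W), 3(W) are all W)
n=11: W (go to 9, an L position)
n=12: W (go to 10, an L position)
n=13: W (go to 10, an L position)
n=14: W (go to 9, an L position)
n=15: W (go to 10, an L position)
n=16: W (go to 9, an L position)
n=17: W (go to 10, an L position)
From 17 Rosa can remove 7, leaving 10, reaching an L position.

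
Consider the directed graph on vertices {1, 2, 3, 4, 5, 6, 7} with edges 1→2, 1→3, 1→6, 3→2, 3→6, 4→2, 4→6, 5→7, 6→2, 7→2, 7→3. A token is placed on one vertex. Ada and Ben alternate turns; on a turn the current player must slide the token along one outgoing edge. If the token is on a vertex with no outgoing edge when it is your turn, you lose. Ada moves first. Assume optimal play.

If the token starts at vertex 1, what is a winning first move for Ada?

Move to 2.

Label each position W (a win for the player to move) or L (a loss). A position with no legal move is L; any other position is W exactly when some move reaches an L, and L when every move reaches a W.
Every edge goes from a vertex to one that appears earlier in the order 2, 6, 3, 1, 4, 7, 5, so processing vertices in that order labels each vertex after all of its successors.
2: no outgoing edge → L
6: can move to 2, which is L ⇒ W
3: can move to 2, which is L ⇒ W
1: can move to 2, which is L ⇒ W
4: can move to 2, which is L ⇒ W
7: can move to 2, which is L ⇒ W
5: the only move is to 7(W), a W ⇒ L
From 1, the L positions reachable in one move are: 2.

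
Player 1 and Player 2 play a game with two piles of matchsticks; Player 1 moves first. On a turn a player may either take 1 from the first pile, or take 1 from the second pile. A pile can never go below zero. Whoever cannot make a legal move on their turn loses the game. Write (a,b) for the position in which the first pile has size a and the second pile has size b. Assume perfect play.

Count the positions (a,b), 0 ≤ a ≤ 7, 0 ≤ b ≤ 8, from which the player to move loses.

36

Use the standard recursion: the mover loses at a terminal position; elsewhere, the mover wins exactly when some move hands the opponent an L position.
Every move lowers a or b (never raises either), so fill the grid row by row in increasing a, and left to right within a row: each cell's successors are then already labelled.
      b=0  b=1  b=2  b=3  b=4  b=5  b=6  b=7  b=8
a=0:    L    W    L    W    L    W    L    W    L
a=1:    W    L    W    L    W    L    W    L    W
a=2:    L    W    L    W    L    W    L    W    L
a=3:    W    L    W    L    W    L    W    L    W
a=4:    L    W    L    W    L    W    L    W    L
a=5:    W    L    W    L    W    L    W    L    W
a=6:    L    W    L    W    L    W    L    W    L
a=7:    W    L    W    L    W    L    W    L    W
Cells with no legal move (terminal, hence L): (0,0).
The remaining L cells, each justified by listing all of its moves:
(0,2): only reaches (0,1)(W), which is W → L
(0,4): only reaches (0,3)(W), which is W → L
(0,6): only reaches (0,5)(W), which is W → L
(0,8): only reaches (0,7)(W), which is W → L
(1,1): only reaches (0,1)(W), (1,0)(W), all W → L
(1,3): only reaches (0,3)(W), (1,2)(W), all W → L
(1,5): only reaches (0,5)(W), (1,4)(W), all W → L
(1,7): only reaches (0,7)(W), (1,6)(W), all W → L
(2,0): only reaches (1,0)(W), which is W → L
(2,2): only reaches (1,2)(W), (2,1)(W), all W → L
(2,4): only reaches (1,4)(W), (2,3)(W), all W → L
(2,6): only reaches (1,6)(W), (2,5)(W), all W → L
(2,8): only reaches (1,8)(W), (2,7)(W), all W → L
(3,1): only reaches (2,1)(W), (3,0)(W), all W → L
(3,3): only reaches (2,3)(W), (3,2)(W), all W → L
(3,5): only reaches (2,5)(W), (3,4)(W), all W → L
(3,7): only reaches (2,7)(W), (3,6)(W), all W → L
(4,0): only reaches (3,0)(W), which is W → L
(4,2): only reaches (3,2)(W), (4,1)(W), all W → L
(4,4): only reaches (3,4)(W), (4,3)(W), all W → L
(4,6): only reaches (3,6)(W), (4,5)(W), all W → L
(4,8): only reaches (3,8)(W), (4,7)(W), all W → L
(5,1): only reaches (4,1)(W), (5,0)(W), all W → L
(5,3): only reaches (4,3)(W), (5,2)(W), all W → L
(5,5): only reaches (4,5)(W), (5,4)(W), all W → L
(5,7): only reaches (4,7)(W), (5,6)(W), all W → L
(6,0): only reaches (5,0)(W), which is W → L
(6,2): only reaches (5,2)(W), (6,1)(W), all W → L
(6,4): only reaches (5,4)(W), (6,3)(W), all W → L
(6,6): only reaches (5,6)(W), (6,5)(W), all W → L
(6,8): only reaches (5,8)(W), (6,7)(W), all W → L
(7,1): only reaches (6,1)(W), (7,0)(W), all W → L
(7,3): only reaches (6,3)(W), (7,2)(W), all W → L
(7,5): only reaches (6,5)(W), (7,4)(W), all W → L
(7,7): only reaches (6,7)(W), (7,6)(W), all W → L
Every other cell has at least one move into one of the L cells above, so it is W.
L cells per row: a=0: 5, a=1: 4, a=2: 5, a=3: 4, a=4: 5, a=5: 4, a=6: 5, a=7: 4; total 36.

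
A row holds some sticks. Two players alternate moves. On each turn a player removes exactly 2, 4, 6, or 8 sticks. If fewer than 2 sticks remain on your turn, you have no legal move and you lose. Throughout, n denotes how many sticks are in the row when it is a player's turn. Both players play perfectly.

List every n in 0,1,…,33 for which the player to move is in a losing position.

0, 1, 10, 11, 20, 21, 30, 31

Positions with no move are L. A position that does have a move is losing for the player to move precisely when every available move leads to a winning position for the opponent. Fill in the labels:
n=0: no move → L
n=1: no move → L
n=2: →0(L), so W
n=3: →1(L), so W
n=4: →0(L), so W
n=5: →1(L), so W
n=6: →0(L), so W
n=7: →1(L), so W
n=8: →0(L), so W
n=9: →1(L), so W
n=10: →8(W), 6(W), 4(W), 2(W) — all W, so L
n=11: →9(W), 7(W), 5(W), 3(W) — all W, so L
n=12: →10(L), so W
n=13: →11(L), so W
n=14: →10(L), so W
n=15: →11(L), so W
n=16: →10(L), so W
n=17: →11(L), so W
n=18: →10(L), so W
n=19: →11(L), so W
n=20: →18(W), 16(W), 14(W), 12(W) — all W, so L
n=21: →19(W), 17(W), 15(W), 13(W) — all W, so L
n=22: →20(L), so W
n=23: →21(L), so W
n=24: →20(L), so W
n=25: →21(L), so W
n=26: →20(L), so W
n=27: →21(L), so W
n=28: →20(L), so W
n=29: →21(L), so W
n=30: →28(W), 26(W), 24(W), 22(W) — all W, so L
n=31: →29(W), 27(W), 25(W), 23(W) — all W, so L
n=32: →30(L), so W
n=33: →31(L), so W
The losing starting values of n are exactly the entries labelled L in this table (8 of them).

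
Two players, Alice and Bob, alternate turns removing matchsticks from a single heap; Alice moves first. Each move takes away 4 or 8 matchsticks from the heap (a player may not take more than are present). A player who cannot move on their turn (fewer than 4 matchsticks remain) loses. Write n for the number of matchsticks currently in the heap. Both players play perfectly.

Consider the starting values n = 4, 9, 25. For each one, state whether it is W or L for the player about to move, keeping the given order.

4: W, 9: W, 25: L

Work bottom-up. With no move the player to move loses. Otherwise the position is W if at least one move leads to an L position for the opponent, and L if every move leads to a W.
n=0: no move → L
n=1: no move → L
n=2: no move → L
n=3: no move → L
n=4: W (go to 0, an L position)
n=5: W (go to 1, an L position)
n=6: W (go to 2, an L position)
n=7: W (go to 3, an L position)
n=8: W (go to 0, an L position)
n=9: W (go to 1, an L position)
n=10: W (go to 2, an L position)
n=11: W (go to 3, an L position)
n=12: L (options 8(W), 4(W) are all W)
n=13: L (options 9(W), 5(W) are all W)
n=14: L (options 10(W), 6(W) are all W)
n=15: L (options 11(W), 7(W) are all W)
n=16: W (go to 12, an L position)
n=17: W (go to 13, an L position)
n=18: W (go to 14, an L position)
n=19: W (go to 15, an L position)
n=20: W (go to 12, an L position)
n=21: W (go to 13, an L position)
n=22: W (go to 14, an L position)
n=23: W (go to 15, an L position)
n=24: L (options 20(W), 16(W) are all W)
n=25: L (options 21(W), 17(W) are all W)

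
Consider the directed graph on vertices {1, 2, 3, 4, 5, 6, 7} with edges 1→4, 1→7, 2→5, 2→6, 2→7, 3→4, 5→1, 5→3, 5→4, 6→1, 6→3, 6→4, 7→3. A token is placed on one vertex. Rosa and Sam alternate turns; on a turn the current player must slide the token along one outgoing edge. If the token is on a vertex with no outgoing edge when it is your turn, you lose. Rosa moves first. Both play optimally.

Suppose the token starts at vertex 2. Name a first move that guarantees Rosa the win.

Move to 7.

Label each position W (a win for the player to move) or L (a loss). A position with no legal move is L; any other position is W exactly when some move reaches an L, and L when every move reaches a W.
Every edge goes from a vertex to one that appears earlier in the order 4, 3, 7, 1, 5, 6, 2, so processing vertices in that order labels each vertex after all of its successors.
4: no outgoing edge → L
3: →4(L), so W
7: →3(W) only, which is W, so L
1: →7(L), so W
5: →4(L), so W
6: →4(L), so W
2: →7(L), so W
From 2, the L positions reachable in one move are: 7.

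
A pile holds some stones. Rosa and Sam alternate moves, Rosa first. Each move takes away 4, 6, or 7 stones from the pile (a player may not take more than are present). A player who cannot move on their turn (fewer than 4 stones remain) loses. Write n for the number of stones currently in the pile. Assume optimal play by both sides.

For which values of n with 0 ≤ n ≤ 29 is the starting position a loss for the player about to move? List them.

Label each position W (a win for the player to move) or L (a loss). A position with no legal move is L; any other position is W exactly when some move reaches an L, and L when every move reaches a W.
n=0: no move → L
n=1: no move → L
n=2: no move → L
n=3: no move → L
n=4: →0(L), so W
n=5: →1(L), so W
n=6: →2(L), so W
n=7: →3(L), so W
n=8: →2(L), so W
n=9: →3(L), so W
n=10: →3(L), so W
n=11: →7(W), 5(W), 4(W) — all W, so L
n=12: →8(W), 6(W), 5(W) — all W, so L
n=13: →9(W), 7(W), 6(W) — all W, so L
n=14: →10(W), 8(W), 7(W) — all W, so L
n=15: →11(L), so W
n=16: →12(L), so W
n=17: →13(L), so W
n=18: →14(L), so W
n=19: →13(L), so W
n=20: →14(L), so W
n=21: →14(L), so W
n=22: →18(W), 16(W), 15(W) — all W, so L
n=23: →19(W), 17(W), 16(W) — all W, so L
n=24: →20(W), 18(W), 17(W) — all W, so L
n=25: →21(W), 19(W), 18(W) — all W, so L
n=26: →22(L), so W
n=27: →23(L), so W
n=28: →24(L), so W
n=29: →25(L), so W
Reading off the rows marked L gives the requested list; there are 12 such values of n.

0, 1, 2, 3, 11, 12, 13, 14, 22, 23, 24, 25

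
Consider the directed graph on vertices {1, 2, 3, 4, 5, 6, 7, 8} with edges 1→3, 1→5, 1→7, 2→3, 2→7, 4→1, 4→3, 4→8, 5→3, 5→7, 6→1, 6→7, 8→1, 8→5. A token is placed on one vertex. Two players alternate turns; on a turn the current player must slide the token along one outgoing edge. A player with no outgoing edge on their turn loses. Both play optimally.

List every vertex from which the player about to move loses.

Use the standard recursion: the mover loses at a terminal position; elsewhere, the mover wins exactly when some move hands the opponent an L position.
Every edge goes from a vertex to one that appears earlier in the order 3, 7, 5, 1, 8, 4, 2, 6, so processing vertices in that order labels each vertex after all of its successors.
3: no outgoing edge → L
7: no outgoing edge → L
5: can move to 7, which is L ⇒ W
1: can move to 7, which is L ⇒ W
8: moves to 1(W), 5(W); every one is W ⇒ L
4: can move to 8, which is L ⇒ W
2: can move to 7, which is L ⇒ W
6: can move to 7, which is L ⇒ W
Reading off the rows marked L gives the requested list; there are 3 such vertices.

3, 7, 8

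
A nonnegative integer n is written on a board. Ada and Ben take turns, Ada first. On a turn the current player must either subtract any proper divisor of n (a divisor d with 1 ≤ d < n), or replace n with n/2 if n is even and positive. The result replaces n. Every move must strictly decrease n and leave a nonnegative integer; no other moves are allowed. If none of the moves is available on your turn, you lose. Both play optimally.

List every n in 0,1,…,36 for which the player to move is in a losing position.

Compute win/loss labels from the base case upward. A position with no move is L. Any other position is W if it can reach an L in one move, else L.
n=0: no move → L
n=1: no move → L
n=2: →1(L), so W
n=3: →2(W) only, which is W, so L
n=4: →3(L), so W
n=5: →4(W) only, which is W, so L
n=6: →3(L), so W
n=7: →6(W) only, which is W, so L
n=8: →7(L), so W
n=9: →6(W), 8(W) — all W, so L
n=10: →5(L), so W
n=11: →10(W) only, which is W, so L
n=12: →9(L), so W
n=13: →12(W) only, which is W, so L
n=14: →7(L), so W
n=15: →10(W), 12(W), 14(W) — all W, so L
n=16: →15(L), so W
n=17: →16(W) only, which is W, so L
n=18: →9(L), so W
n=19: →18(W) only, which is W, so L
n=20: →15(L), so W
n=21: →14(W), 18(W), 20(W) — all W, so L
n=22: →11(L), so W
n=23: →22(W) only, which is W, so L
n=24: →21(L), so W
n=25: →20(W), 24(W) — all W, so L
n=26: →13(L), so W
n=27: →18(W), 24(W), 26(W) — all W, so L
n=28: →21(L), so W
n=29: →28(W) only, which is W, so L
n=30: →15(L), so W
n=31: →30(W) only, which is W, so L
n=32: →31(L), so W
n=33: →22(W), 30(W), 32(W) — all W, so L
n=34: →17(L), so W
n=35: →28(W), 30(W), 34(W) — all W, so L
n=36: →27(L), so W
Reading off the rows marked L gives the requested list; there are 19 such values of n.

0, 1, 3, 5, 7, 9, 11, 13, 15, 17, 19, 21, 23, 25, 27, 29, 31, 33, 35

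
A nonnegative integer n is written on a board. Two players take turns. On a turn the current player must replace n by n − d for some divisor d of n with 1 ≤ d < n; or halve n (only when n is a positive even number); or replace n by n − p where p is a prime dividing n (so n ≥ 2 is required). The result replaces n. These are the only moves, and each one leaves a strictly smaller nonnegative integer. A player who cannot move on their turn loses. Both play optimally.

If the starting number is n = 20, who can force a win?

Build the W/L table. Terminal = L. A non-terminal position is W if it has a move to some L; otherwise it is L.
n=0: no move → L
n=1: no move → L
n=2: W (go to 0, an L position)
n=3: W (go to 0, an L position)
n=4: L (options 2(W), 3(W) are all W)
n=5: W (go to 0, an L position)
n=6: W (go to 4, an L position)
n=7: W (go to 0, an L position)
n=8: W (go to 4, an L position)
n=9: L (options 6(W), 8(W) are all W)
n=10: W (go to 9, an L position)
n=11: W (go to 0, an L position)
n=12: W (go to 9, an L position)
n=13: W (go to 0, an L position)
n=14: L (options 7(W), 12(W), 13(W) are all W)
n=15: W (go to 14, an L position)
n=16: W (go to 14, an L position)
n=17: W (go to 0, an L position)
n=18: W (go to 9, an L position)
n=19: W (go to 0, an L position)
n=20: L (options 10(W), 15(W), 16(W), 18(W), 19(W) are all W)
The starting position 20 is L: whatever the player to move does, the opponent receives a W position.

The second player wins.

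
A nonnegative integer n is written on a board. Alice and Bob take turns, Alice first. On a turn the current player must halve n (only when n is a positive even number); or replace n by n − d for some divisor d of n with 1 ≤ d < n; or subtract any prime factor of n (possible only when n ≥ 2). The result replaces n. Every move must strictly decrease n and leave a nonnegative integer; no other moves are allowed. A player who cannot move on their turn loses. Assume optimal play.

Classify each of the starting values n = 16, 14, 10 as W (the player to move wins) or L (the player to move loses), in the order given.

Classify positions by backward induction: terminal positions (no move available) are L. From any other position, the mover wins iff some move reaches an L.
n=0: no move → L
n=1: no move → L
n=2: can move to 0, which is L ⇒ W
n=3: can move to 0, which is L ⇒ W
n=4: moves to 2(W), 3(W); every one is W ⇒ L
n=5: can move to 0, which is L ⇒ W
n=6: can move to 4, which is L ⇒ W
n=7: can move to 0, which is L ⇒ W
n=8: can move to 4, which is L ⇒ W
n=9: moves to 6(W), 8(W); every one is W ⇒ L
n=10: can move to 9, which is L ⇒ W
n=11: can move to 0, which is L ⇒ W
n=12: can move to 9, which is L ⇒ W
n=13: can move to 0, which is L ⇒ W
n=14: moves to 7(W), 12(W), 13(W); every one is W ⇒ L
n=15: can move to 14, which is L ⇒ W
n=16: can move to 14, which is L ⇒ W

16: W, 14: L, 10: W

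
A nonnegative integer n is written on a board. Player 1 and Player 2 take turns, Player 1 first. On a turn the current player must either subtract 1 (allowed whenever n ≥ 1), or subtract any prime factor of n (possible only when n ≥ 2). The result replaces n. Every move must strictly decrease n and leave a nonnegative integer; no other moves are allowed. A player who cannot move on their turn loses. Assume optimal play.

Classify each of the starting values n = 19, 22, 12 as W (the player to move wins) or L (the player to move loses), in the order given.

19: W, 22: W, 12: L

Work bottom-up. With no move the player to move loses. Otherwise the position is W if at least one move leads to an L position for the opponent, and L if every move leads to a W.
n=0: no move → L
n=1: →0(L), so W
n=2: →0(L), so W
n=3: →0(L), so W
n=4: →2(W), 3(W) — all W, so L
n=5: →0(L), so W
n=6: →4(L), so W
n=7: →0(L), so W
n=8: →6(W), 7(W) — all W, so L
n=9: →8(L), so W
n=10: →8(L), so W
n=11: →0(L), so W
n=12: →9(W), 10(W), 11(W) — all W, so L
n=13: →0(L), so W
n=14: →12(L), so W
n=15: →12(L), so W
n=16: →14(W), 15(W) — all W, so L
n=17: →0(L), so W
n=18: →16(L), so W
n=19: →0(L), so W
n=20: →15(W), 18(W), 19(W) — all W, so L
n=21: →20(L), so W
n=22: →20(L), so W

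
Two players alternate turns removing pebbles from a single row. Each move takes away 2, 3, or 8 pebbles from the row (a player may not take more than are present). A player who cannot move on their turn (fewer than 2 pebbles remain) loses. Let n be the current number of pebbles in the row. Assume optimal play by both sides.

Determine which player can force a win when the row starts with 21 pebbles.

Label each position W (a win for the player to move) or L (a loss). A position with no legal move is L; any other position is W exactly when some move reaches an L, and L when every move reaches a W.
n=0: no move → L
n=1: no move → L
n=2: reaches L-position 0 → W
n=3: reaches L-position 1 → W
n=4: reaches L-position 1 → W
n=5: only reaches 3(W), 2(W), all W → L
n=6: only reaches 4(W), 3(W), all W → L
n=7: reaches L-position 5 → W
n=8: reaches L-position 6 → W
n=9: reaches L-position 6 → W
n=10: only reaches 8(W), 7(W), 2(W), all W → L
n=11: only reaches 9(W), 8(W), 3(W), all W → L
n=12: reaches L-position 10 → W
n=13: reaches L-position 11 → W
n=14: reaches L-position 11 → W
n=15: only reaches 13(W), 12(W), 7(W), all W → L
n=16: only reaches 14(W), 13(W), 8(W), all W → L
n=17: reaches L-position 15 → W
n=18: reaches L-position 16 → W
n=19: reaches L-position 16 → W
n=20: only reaches 18(W), 17(W), 12(W), all W → L
n=21: only reaches 19(W), 18(W), 13(W), all W → L
The starting position 21 is L: whatever the player to move does, the opponent receives a W position.

The second player wins.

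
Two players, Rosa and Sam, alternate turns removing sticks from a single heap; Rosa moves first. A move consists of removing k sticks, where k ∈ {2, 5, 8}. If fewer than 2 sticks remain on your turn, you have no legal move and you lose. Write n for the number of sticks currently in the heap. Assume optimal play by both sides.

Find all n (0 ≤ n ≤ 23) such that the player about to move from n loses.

0, 1, 4, 7, 10, 11, 14, 17, 20, 21

Build the W/L table. Terminal = L. A non-terminal position is W if it has a move to some L; otherwise it is L.
n=0: no move → L
n=1: no move → L
n=2: W (go to 0, an L position)
n=3: W (go to 1, an L position)
n=4: L (sole option 2(W) is W)
n=5: W (go to 0, an L position)
n=6: W (go to 4, an L position)
n=7: L (options 5(W), 2(W) are all W)
n=8: W (go to 0, an L position)
n=9: W (go to 7, an L position)
n=10: L (options 8(W), 5(W), 2(W) are all W)
n=11: L (options 9(W), 6(W), 3(W) are all W)
n=12: W (go to 10, an L position)
n=13: W (go to 11, an L position)
n=14: L (options 12(W), 9(W), 6(W) are all W)
n=15: W (go to 10, an L position)
n=16: W (go to 14, an L position)
n=17: L (options 15(W), 12(W), 9(W) are all W)
n=18: W (go to 10, an L position)
n=19: W (go to 17, an L position)
n=20: L (options 18(W), 15(W), 12(W) are all W)
n=21: L (options 19(W), 16(W), 13(W) are all W)
n=22: W (go to 20, an L position)
n=23: W (go to 21, an L position)
Reading off the rows marked L gives the requested list; there are 10 such values of n.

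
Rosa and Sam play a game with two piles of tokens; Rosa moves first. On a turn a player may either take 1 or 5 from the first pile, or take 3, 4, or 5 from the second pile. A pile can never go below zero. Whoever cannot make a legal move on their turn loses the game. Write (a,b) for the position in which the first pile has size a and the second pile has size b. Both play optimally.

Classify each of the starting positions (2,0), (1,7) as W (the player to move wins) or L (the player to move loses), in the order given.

(2,0): L, (1,7): W

Build the W/L table. Terminal = L. A non-terminal position is W if it has a move to some L; otherwise it is L.
No move ever increases a pile, so every position that can arise here has a ≤ 2 and b ≤ 7; it is enough to label the cells with 0 ≤ a ≤ 2 and 0 ≤ b ≤ 7.
Every move lowers a or b (never raises either), so fill the grid row by row in increasing a, and left to right within a row: each cell's successors are then already labelled.
      b=0  b=1  b=2  b=3  b=4  b=5  b=6  b=7
a=0:    L    L    L    W    W    W    W    W
a=1:    W    W    W    L    L    L    W    W
a=2:    L    L    L    W    W    W    W    W
Cells with no legal move (terminal, hence L): (0,0), (0,1), (0,2).
The remaining L cells, each justified by listing all of its moves:
(1,3): L (options (0,3)(W), (1,0)(W) are all W)
(1,4): L (options (0,4)(W), (1,1)(W), (1,0)(W) are all W)
(1,5): L (options (0,5)(W), (1,2)(W), (1,1)(W), (1,0)(W) are all W)
(2,0): L (sole option (1,0)(W) is W)
(2,1): L (sole option (1,1)(W) is W)
(2,2): L (sole option (1,2)(W) is W)
Every other cell has at least one move into one of the L cells above, so it is W.
(2,0): one of the L cells justified above, so L
(1,7): the move to (1,4) reaches an L cell, so W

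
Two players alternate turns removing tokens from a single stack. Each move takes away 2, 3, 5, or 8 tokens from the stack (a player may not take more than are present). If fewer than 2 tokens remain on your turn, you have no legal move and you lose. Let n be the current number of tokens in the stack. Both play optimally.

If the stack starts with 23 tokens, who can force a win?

The first player wins.

Positions with no move are L. A position that does have a move is losing for the player to move precisely when every available move leads to a winning position for the opponent. Fill in the labels:
n=0: no move → L
n=1: no move → L
n=2: W (go to 0, an L position)
n=3: W (go to 1, an L position)
n=4: W (go to 1, an L position)
n=5: W (go to 0, an L position)
n=6: W (go to 1, an L position)
n=7: L (options 5(W), 4(W), 2(W) are all W)
n=8: W (go to 0, an L position)
n=9: W (go to 7, an L position)
n=10: W (go to 7, an L position)
n=11: L (options 9(W), 8(W), 6(W), 3(W) are all W)
n=12: W (go to 7, an L position)
n=13: W (go to 11, an L position)
n=14: W (go to 11, an L position)
n=15: W (go to 7, an L position)
n=16: W (go to 11, an L position)
n=17: L (options 15(W), 14(W), 12(W), 9(W) are all W)
n=18: L (options 16(W), 15(W), 13(W), 10(W) are all W)
n=19: W (go to 17, an L position)
n=20: W (go to 18, an L position)
n=21: W (go to 18, an L position)
n=22: W (go to 17, an L position)
n=23: W (go to 18, an L position)
The starting position 23 is W: the player to move should remove 5, leaving 18, handing over an L position.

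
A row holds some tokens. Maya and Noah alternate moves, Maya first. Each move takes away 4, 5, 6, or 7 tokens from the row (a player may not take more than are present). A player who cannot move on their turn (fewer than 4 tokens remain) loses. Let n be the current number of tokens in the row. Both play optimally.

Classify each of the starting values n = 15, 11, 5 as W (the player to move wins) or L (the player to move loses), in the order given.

Build the W/L table. Terminal = L. A non-terminal position is W if it has a move to some L; otherwise it is L.
n=0: no move → L
n=1: no move → L
n=2: no move → L
n=3: no move → L
n=4: →0(L), so W
n=5: →1(L), so W
n=6: →2(L), so W
n=7: →3(L), so W
n=8: →3(L), so W
n=9: →3(L), so W
n=10: →3(L), so W
n=11: →7(W), 6(W), 5(W), 4(W) — all W, so L
n=12: →8(W), 7(W), 6(W), 5(W) — all W, so L
n=13: →9(W), 8(W), 7(W), 6(W) — all W, so L
n=14: →10(W), 9(W), 8(W), 7(W) — all W, so L
n=15: →11(L), so W

15: W, 11: L, 5: W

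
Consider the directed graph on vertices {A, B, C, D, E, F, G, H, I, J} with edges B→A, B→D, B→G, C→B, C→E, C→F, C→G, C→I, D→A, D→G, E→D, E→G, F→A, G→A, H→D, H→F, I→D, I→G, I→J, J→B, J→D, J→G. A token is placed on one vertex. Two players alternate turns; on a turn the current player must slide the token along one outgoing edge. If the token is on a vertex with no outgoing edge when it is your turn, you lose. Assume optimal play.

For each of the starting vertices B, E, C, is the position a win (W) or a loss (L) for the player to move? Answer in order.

Use the standard recursion: the mover loses at a terminal position; elsewhere, the mover wins exactly when some move hands the opponent an L position.
Every edge goes from a vertex to one that appears earlier in the order A, G, D, B, F, J, I, H, E, C, so processing vertices in that order labels each vertex after all of its successors.
A: no outgoing edge → L
G: W (go to A, an L position)
D: W (go to A, an L position)
B: W (go to A, an L position)
F: W (go to A, an L position)
J: L (options B(W), D(W), G(W) are all W)
I: W (go to J, an L position)
H: L (options F(W), D(W) are all W)
E: L (options D(W), G(W) are all W)
C: W (go to E, an L position)

B: W, E: L, C: W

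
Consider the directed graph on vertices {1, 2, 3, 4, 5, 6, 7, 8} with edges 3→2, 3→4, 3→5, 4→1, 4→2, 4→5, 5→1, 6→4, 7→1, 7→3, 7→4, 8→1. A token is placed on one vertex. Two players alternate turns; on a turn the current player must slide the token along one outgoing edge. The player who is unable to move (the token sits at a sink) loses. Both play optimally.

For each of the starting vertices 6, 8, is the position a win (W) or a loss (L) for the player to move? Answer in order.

Compute win/loss labels from the base case upward. A position with no move is L. Any other position is W if it can reach an L in one move, else L.
Every edge goes from a vertex to one that appears earlier in the order 1, 2, 5, 4, 3, 6, 7, 8, so processing vertices in that order labels each vertex after all of its successors.
1: no outgoing edge → L
2: no outgoing edge → L
5: can move to 1, which is L ⇒ W
4: can move to 2, which is L ⇒ W
3: can move to 2, which is L ⇒ W
6: the only move is to 4(W), a W ⇒ L
7: can move to 1, which is L ⇒ W
8: can move to 1, which is L ⇒ W

6: L, 8: W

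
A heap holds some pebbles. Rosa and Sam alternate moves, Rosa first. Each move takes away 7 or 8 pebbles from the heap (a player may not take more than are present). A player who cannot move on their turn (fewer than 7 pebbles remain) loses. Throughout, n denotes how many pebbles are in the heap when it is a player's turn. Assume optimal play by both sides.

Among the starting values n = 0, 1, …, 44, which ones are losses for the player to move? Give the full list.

Use the standard recursion: the mover loses at a terminal position; elsewhere, the mover wins exactly when some move hands the opponent an L position.
n=0: no move → L
n=1: no move → L
n=2: no move → L
n=3: no move → L
n=4: no move → L
n=5: no move → L
n=6: no move → L
n=7: W (go to 0, an L position)
n=8: W (go to 1, an L position)
n=9: W (go to 2, an L position)
n=10: W (go to 3, an L position)
n=11: W (go to 4, an L position)
n=12: W (go to 5, an L position)
n=13: W (go to 6, an L position)
n=14: W (go to 6, an L position)
n=15: L (options 8(W), 7(W) are all W)
n=16: L (options 9(W), 8(W) are all W)
n=17: L (options 10(W), 9(W) are all W)
n=18: L (options 11(W), 10(W) are all W)
n=19: L (options 12(W), 11(W) are all W)
n=20: L (options 13(W), 12(W) are all W)
n=21: L (options 14(W), 13(W) are all W)
n=22: W (go to 15, an L position)
n=23: W (go to 16, an L position)
n=24: W (go to 17, an L position)
n=25: W (go to 18, an L position)
n=26: W (go to 19, an L position)
n=27: W (go to 20, an L position)
n=28: W (go to 21, an L position)
n=29: W (go to 21, an L position)
n=30: L (options 23(W), 22(W) are all W)
n=31: L (options 24(W), 23(W) are all W)
n=32: L (options 25(W), 24(W) are all W)
n=33: L (options 26(W), 25(W) are all W)
n=34: L (options 27(W), 26(W) are all W)
n=35: L (options 28(W), 27(W) are all W)
n=36: L (options 29(W), 28(W) are all W)
n=37: W (go to 30, an L position)
n=38: W (go to 31, an L position)
n=39: W (go to 32, an L position)
n=40: W (go to 33, an L position)
n=41: W (go to 34, an L position)
n=42: W (go to 35, an L position)
n=43: W (go to 36, an L position)
n=44: W (go to 36, an L position)
The losing starting values of n are exactly the entries labelled L in this table (21 of them).

0, 1, 2, 3, 4, 5, 6, 15, 16, 17, 18, 19, 20, 21, 30, 31, 32, 33, 34, 35, 36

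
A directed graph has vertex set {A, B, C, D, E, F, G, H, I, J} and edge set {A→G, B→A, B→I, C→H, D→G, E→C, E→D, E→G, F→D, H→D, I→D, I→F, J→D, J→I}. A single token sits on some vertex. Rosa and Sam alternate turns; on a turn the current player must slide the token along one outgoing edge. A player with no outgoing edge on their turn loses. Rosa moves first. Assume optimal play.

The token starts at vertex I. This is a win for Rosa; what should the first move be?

Move to F.

Classify positions by backward induction: terminal positions (no move available) are L. From any other position, the mover wins iff some move reaches an L.
Every edge goes from a vertex to one that appears earlier in the order G, D, F, H, I, C, A, B, E, J, so processing vertices in that order labels each vertex after all of its successors.
G: no outgoing edge → L
D: W (go to G, an L position)
F: L (sole option D(W) is W)
H: L (sole option D(W) is W)
I: W (go to F, an L position)
C: W (go to H, an L position)
A: W (go to G, an L position)
B: L (options A(W), I(W) are all W)
E: W (go to G, an L position)
J: L (options I(W), D(W) are all W)
From I, the L positions reachable in one move are: F.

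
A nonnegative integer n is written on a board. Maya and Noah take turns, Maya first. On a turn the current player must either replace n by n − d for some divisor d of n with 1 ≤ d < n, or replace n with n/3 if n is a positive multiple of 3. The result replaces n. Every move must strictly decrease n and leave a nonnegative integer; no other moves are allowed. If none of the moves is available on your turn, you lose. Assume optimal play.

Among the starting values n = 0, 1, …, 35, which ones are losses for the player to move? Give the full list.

Build the W/L table. Terminal = L. A non-terminal position is W if it has a move to some L; otherwise it is L.
n=0: no move → L
n=1: no move → L
n=2: reaches L-position 1 → W
n=3: reaches L-position 1 → W
n=4: only reaches 2(W), 3(W), all W → L
n=5: reaches L-position 4 → W
n=6: reaches L-position 4 → W
n=7: only reaches 6(W), which is W → L
n=8: reaches L-position 4 → W
n=9: only reaches 3(W), 6(W), 8(W), all W → L
n=10: reaches L-position 9 → W
n=11: only reaches 10(W), which is W → L
n=12: reaches L-position 4 → W
n=13: only reaches 12(W), which is W → L
n=14: reaches L-position 7 → W
n=15: only reaches 5(W), 10(W), 12(W), 14(W), all W → L
n=16: reaches L-position 15 → W
n=17: only reaches 16(W), which is W → L
n=18: reaches L-position 9 → W
n=19: only reaches 18(W), which is W → L
n=20: reaches L-position 15 → W
n=21: reaches L-position 7 → W
n=22: reaches L-position 11 → W
n=23: only reaches 22(W), which is W → L
n=24: reaches L-position 23 → W
n=25: only reaches 20(W), 24(W), all W → L
n=26: reaches L-position 13 → W
n=27: reaches L-position 9 → W
n=28: only reaches 14(W), 21(W), 24(W), 26(W), 27(W), all W → L
n=29: reaches L-position 28 → W
n=30: reaches L-position 15 → W
n=31: only reaches 30(W), which is W → L
n=32: reaches L-position 28 → W
n=33: reaches L-position 11 → W
n=34: reaches L-position 17 → W
n=35: reaches L-position 28 → W
Reading off the rows marked L gives the requested list; there are 14 such values of n.

0, 1, 4, 7, 9, 11, 13, 15, 17, 19, 23, 25, 28, 31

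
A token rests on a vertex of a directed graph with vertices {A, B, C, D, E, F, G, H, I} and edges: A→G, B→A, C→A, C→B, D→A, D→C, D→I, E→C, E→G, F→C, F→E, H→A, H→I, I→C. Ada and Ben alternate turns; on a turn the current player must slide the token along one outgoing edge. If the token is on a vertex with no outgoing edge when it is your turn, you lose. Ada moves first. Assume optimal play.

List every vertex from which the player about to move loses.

Work bottom-up. With no move the player to move loses. Otherwise the position is W if at least one move leads to an L position for the opponent, and L if every move leads to a W.
Every edge goes from a vertex to one that appears earlier in the order G, A, B, C, E, I, D, H, F, so processing vertices in that order labels each vertex after all of its successors.
G: no outgoing edge → L
A: reaches L-position G → W
B: only reaches A(W), which is W → L
C: reaches L-position B → W
E: reaches L-position G → W
I: only reaches C(W), which is W → L
D: reaches L-position I → W
H: reaches L-position I → W
F: only reaches E(W), C(W), all W → L
The losing starting vertices are exactly the entries labelled L in this table (4 of them).

B, F, G, I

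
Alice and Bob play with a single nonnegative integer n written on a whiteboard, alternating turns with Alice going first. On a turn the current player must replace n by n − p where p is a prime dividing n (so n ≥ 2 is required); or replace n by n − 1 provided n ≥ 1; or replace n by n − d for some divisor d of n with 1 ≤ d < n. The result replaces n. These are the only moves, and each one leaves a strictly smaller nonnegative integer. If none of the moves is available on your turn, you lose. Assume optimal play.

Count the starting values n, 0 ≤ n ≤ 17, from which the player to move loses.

Classify positions by backward induction: terminal positions (no move available) are L. From any other position, the mover wins iff some move reaches an L.
n=0: no move → L
n=1: reaches L-position 0 → W
n=2: reaches L-position 0 → W
n=3: reaches L-position 0 → W
n=4: only reaches 2(W), 3(W), all W → L
n=5: reaches L-position 0 → W
n=6: reaches L-position 4 → W
n=7: reaches L-position 0 → W
n=8: reaches L-position 4 → W
n=9: only reaches 6(W), 8(W), all W → L
n=10: reaches L-position 9 → W
n=11: reaches L-position 0 → W
n=12: reaches L-position 9 → W
n=13: reaches L-position 0 → W
n=14: only reaches 7(W), 12(W), 13(W), all W → L
n=15: reaches L-position 14 → W
n=16: reaches L-position 14 → W
n=17: reaches L-position 0 → W
L entries with 0 ≤ n ≤ 17: n = 0, 4, 9, 14; that makes 4.

4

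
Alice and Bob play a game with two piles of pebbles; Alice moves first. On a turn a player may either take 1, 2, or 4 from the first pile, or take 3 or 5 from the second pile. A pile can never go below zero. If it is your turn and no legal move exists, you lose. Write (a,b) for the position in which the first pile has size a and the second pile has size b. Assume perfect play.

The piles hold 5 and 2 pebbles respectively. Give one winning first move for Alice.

Work bottom-up. With no move the player to move loses. Otherwise the position is W if at least one move leads to an L position for the opponent, and L if every move leads to a W.
No move ever increases a pile, so every position that can arise here has a ≤ 5 and b ≤ 2; it is enough to label the cells with 0 ≤ a ≤ 5 and 0 ≤ b ≤ 2.
Every move lowers a or b (never raises either), so fill the grid row by row in increasing a, and left to right within a row: each cell's successors are then already labelled.
      b=0  b=1  b=2
a=0:    L    L    L
a=1:    W    W    W
a=2:    W    W    W
a=3:    L    L    L
a=4:    W    W    W
a=5:    W    W    W
Cells with no legal move (terminal, hence L): (0,0), (0,1), (0,2).
The remaining L cells, each justified by listing all of its moves:
(3,0): moves to (2,0)(W), (1,0)(W); every one is W ⇒ L
(3,1): moves to (2,1)(W), (1,1)(W); every one is W ⇒ L
(3,2): moves to (2,2)(W), (1,2)(W); every one is W ⇒ L
Every other cell has at least one move into one of the L cells above, so it is W.
From (5,2), the L positions reachable in one move are: (3,2).

Move to (3,2).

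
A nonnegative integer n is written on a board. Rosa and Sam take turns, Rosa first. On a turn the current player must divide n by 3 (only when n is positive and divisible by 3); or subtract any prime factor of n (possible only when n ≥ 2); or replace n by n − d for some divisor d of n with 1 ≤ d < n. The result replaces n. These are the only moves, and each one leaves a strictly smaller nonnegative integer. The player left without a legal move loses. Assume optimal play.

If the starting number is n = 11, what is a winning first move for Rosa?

Classify positions by backward induction: terminal positions (no move available) are L. From any other position, the mover wins iff some move reaches an L.
n=0: no move → L
n=1: no move → L
n=2: →0(L), so W
n=3: →0(L), so W
n=4: →2(W), 3(W) — all W, so L
n=5: →0(L), so W
n=6: →4(L), so W
n=7: →0(L), so W
n=8: →4(L), so W
n=9: →3(W), 6(W), 8(W) — all W, so L
n=10: →9(L), so W
n=11: →0(L), so W
From 11, the L positions reachable in one move are: 0.

Move to 0.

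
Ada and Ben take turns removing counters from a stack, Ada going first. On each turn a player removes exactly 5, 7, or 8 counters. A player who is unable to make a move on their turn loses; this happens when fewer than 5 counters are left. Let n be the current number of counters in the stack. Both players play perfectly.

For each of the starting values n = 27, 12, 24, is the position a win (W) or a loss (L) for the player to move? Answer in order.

27: L, 12: W, 24: W

Use the standard recursion: the mover loses at a terminal position; elsewhere, the mover wins exactly when some move hands the opponent an L position.
n=0: no move → L
n=1: no move → L
n=2: no move → L
n=3: no move → L
n=4: no move → L
n=5: can move to 0, which is L ⇒ W
n=6: can move to 1, which is L ⇒ W
n=7: can move to 2, which is L ⇒ W
n=8: can move to 3, which is L ⇒ W
n=9: can move to 4, which is L ⇒ W
n=10: can move to 3, which is L ⇒ W
n=11: can move to 4, which is L ⇒ W
n=12: can move to 4, which is L ⇒ W
n=13: moves to 8(W), 6(W), 5(W); every one is W ⇒ L
n=14: moves to 9(W), 7(W), 6(W); every one is W ⇒ L
n=15: moves to 10(W), 8(W), 7(W); every one is W ⇒ L
n=16: moves to 11(W), 9(W), 8(W); every one is W ⇒ L
n=17: moves to 12(W), 10(W), 9(W); every one is W ⇒ L
n=18: can move to 13, which is L ⇒ W
n=19: can move to 14, which is L ⇒ W
n=20: can move to 15, which is L ⇒ W
n=21: can move to 16, which is L ⇒ W
n=22: can move to 17, which is L ⇒ W
n=23: can move to 16, which is L ⇒ W
n=24: can move to 17, which is L ⇒ W
n=25: can move to 17, which is L ⇒ W
n=26: moves to 21(W), 19(W), 18(W); every one is W ⇒ L
n=27: moves to 22(W), 20(W), 19(W); every one is W ⇒ L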